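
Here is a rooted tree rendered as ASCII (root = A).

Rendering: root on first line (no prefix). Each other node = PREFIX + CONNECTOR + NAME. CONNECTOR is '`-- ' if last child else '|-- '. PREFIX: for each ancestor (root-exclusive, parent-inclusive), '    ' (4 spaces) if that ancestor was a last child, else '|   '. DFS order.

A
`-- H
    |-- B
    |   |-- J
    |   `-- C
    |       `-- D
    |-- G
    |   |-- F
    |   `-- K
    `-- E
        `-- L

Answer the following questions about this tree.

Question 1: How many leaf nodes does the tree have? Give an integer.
Answer: 5

Derivation:
Leaves (nodes with no children): D, F, J, K, L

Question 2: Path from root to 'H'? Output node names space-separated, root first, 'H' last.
Answer: A H

Derivation:
Walk down from root: A -> H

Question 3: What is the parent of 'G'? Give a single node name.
Answer: H

Derivation:
Scan adjacency: G appears as child of H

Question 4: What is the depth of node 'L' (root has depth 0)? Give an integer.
Answer: 3

Derivation:
Path from root to L: A -> H -> E -> L
Depth = number of edges = 3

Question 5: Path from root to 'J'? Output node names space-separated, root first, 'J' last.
Walk down from root: A -> H -> B -> J

Answer: A H B J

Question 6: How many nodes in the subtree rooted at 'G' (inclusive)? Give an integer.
Answer: 3

Derivation:
Subtree rooted at G contains: F, G, K
Count = 3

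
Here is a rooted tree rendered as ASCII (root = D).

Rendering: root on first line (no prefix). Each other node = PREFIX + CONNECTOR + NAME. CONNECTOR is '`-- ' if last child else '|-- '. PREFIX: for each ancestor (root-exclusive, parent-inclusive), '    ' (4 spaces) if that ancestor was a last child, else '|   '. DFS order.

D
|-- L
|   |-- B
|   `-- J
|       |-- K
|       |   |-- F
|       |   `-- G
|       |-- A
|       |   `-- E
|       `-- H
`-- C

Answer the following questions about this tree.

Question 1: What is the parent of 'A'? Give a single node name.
Answer: J

Derivation:
Scan adjacency: A appears as child of J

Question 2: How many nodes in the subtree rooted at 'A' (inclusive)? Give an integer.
Subtree rooted at A contains: A, E
Count = 2

Answer: 2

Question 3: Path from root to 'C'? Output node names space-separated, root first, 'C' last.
Walk down from root: D -> C

Answer: D C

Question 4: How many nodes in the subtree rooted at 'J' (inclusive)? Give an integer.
Subtree rooted at J contains: A, E, F, G, H, J, K
Count = 7

Answer: 7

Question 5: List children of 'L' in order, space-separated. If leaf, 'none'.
Answer: B J

Derivation:
Node L's children (from adjacency): B, J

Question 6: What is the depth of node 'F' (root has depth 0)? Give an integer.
Path from root to F: D -> L -> J -> K -> F
Depth = number of edges = 4

Answer: 4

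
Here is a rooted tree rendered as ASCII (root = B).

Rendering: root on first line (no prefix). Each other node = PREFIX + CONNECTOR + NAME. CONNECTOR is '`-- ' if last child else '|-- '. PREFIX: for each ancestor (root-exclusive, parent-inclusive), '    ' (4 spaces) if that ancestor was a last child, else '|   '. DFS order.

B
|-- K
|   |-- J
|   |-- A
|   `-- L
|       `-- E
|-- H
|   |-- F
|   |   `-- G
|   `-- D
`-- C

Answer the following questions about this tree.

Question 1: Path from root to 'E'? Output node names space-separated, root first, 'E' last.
Walk down from root: B -> K -> L -> E

Answer: B K L E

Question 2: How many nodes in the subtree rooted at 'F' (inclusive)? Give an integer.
Answer: 2

Derivation:
Subtree rooted at F contains: F, G
Count = 2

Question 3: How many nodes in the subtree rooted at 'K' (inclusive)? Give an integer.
Answer: 5

Derivation:
Subtree rooted at K contains: A, E, J, K, L
Count = 5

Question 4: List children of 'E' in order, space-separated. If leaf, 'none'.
Node E's children (from adjacency): (leaf)

Answer: none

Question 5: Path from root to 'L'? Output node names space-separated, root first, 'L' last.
Walk down from root: B -> K -> L

Answer: B K L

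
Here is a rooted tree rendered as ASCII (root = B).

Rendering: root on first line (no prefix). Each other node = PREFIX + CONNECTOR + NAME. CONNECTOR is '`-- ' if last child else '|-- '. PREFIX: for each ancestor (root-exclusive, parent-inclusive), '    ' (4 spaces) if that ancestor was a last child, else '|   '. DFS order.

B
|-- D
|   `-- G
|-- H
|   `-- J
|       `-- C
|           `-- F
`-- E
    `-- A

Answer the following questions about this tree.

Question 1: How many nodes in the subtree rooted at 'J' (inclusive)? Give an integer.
Answer: 3

Derivation:
Subtree rooted at J contains: C, F, J
Count = 3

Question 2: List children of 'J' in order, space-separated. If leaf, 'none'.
Node J's children (from adjacency): C

Answer: C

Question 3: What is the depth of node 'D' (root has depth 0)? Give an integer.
Path from root to D: B -> D
Depth = number of edges = 1

Answer: 1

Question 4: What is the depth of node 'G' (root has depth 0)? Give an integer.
Path from root to G: B -> D -> G
Depth = number of edges = 2

Answer: 2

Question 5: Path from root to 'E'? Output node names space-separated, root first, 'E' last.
Walk down from root: B -> E

Answer: B E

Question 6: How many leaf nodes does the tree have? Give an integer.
Answer: 3

Derivation:
Leaves (nodes with no children): A, F, G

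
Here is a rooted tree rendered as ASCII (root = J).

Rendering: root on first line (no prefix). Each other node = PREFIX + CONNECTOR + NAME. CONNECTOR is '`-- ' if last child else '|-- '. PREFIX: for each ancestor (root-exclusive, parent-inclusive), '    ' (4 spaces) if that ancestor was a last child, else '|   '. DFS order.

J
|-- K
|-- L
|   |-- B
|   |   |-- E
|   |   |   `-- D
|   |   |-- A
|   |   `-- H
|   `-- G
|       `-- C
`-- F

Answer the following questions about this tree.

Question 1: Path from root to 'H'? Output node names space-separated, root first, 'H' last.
Answer: J L B H

Derivation:
Walk down from root: J -> L -> B -> H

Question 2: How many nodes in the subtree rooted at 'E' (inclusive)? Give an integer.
Answer: 2

Derivation:
Subtree rooted at E contains: D, E
Count = 2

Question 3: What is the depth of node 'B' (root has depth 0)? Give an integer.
Answer: 2

Derivation:
Path from root to B: J -> L -> B
Depth = number of edges = 2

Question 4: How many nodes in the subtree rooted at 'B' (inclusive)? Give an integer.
Answer: 5

Derivation:
Subtree rooted at B contains: A, B, D, E, H
Count = 5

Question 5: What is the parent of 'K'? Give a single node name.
Scan adjacency: K appears as child of J

Answer: J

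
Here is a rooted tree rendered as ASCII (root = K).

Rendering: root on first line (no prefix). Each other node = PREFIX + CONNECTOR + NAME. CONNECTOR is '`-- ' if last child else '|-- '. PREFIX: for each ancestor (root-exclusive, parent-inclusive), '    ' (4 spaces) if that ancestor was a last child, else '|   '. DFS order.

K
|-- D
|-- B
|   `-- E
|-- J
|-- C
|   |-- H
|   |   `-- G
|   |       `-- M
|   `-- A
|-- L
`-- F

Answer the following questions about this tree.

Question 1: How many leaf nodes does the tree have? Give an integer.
Leaves (nodes with no children): A, D, E, F, J, L, M

Answer: 7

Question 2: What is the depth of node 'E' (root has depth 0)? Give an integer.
Answer: 2

Derivation:
Path from root to E: K -> B -> E
Depth = number of edges = 2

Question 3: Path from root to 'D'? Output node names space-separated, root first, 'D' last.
Walk down from root: K -> D

Answer: K D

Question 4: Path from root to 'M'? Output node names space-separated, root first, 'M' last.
Answer: K C H G M

Derivation:
Walk down from root: K -> C -> H -> G -> M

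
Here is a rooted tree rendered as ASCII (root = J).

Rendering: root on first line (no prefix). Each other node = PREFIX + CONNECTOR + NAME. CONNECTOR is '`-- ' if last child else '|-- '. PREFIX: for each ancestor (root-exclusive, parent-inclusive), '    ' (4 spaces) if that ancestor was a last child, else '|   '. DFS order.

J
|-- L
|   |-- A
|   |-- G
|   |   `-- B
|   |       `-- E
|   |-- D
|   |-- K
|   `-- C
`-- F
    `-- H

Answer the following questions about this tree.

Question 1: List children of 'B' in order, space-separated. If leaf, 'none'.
Answer: E

Derivation:
Node B's children (from adjacency): E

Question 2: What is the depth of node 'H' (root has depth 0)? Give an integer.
Answer: 2

Derivation:
Path from root to H: J -> F -> H
Depth = number of edges = 2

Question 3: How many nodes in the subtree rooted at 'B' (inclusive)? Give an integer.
Subtree rooted at B contains: B, E
Count = 2

Answer: 2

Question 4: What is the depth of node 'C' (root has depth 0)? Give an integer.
Answer: 2

Derivation:
Path from root to C: J -> L -> C
Depth = number of edges = 2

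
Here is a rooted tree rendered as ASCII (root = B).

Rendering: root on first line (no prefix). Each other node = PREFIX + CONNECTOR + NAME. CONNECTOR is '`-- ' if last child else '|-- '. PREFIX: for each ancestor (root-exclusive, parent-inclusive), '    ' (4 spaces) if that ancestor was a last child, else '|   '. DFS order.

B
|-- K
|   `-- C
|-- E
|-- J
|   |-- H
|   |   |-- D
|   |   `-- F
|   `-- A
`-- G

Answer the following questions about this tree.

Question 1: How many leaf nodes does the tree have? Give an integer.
Leaves (nodes with no children): A, C, D, E, F, G

Answer: 6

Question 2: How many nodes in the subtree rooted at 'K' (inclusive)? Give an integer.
Subtree rooted at K contains: C, K
Count = 2

Answer: 2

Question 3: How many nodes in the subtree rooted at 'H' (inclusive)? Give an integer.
Subtree rooted at H contains: D, F, H
Count = 3

Answer: 3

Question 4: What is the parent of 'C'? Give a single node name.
Scan adjacency: C appears as child of K

Answer: K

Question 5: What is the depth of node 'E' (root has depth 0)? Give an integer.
Path from root to E: B -> E
Depth = number of edges = 1

Answer: 1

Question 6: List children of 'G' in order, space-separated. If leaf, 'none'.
Node G's children (from adjacency): (leaf)

Answer: none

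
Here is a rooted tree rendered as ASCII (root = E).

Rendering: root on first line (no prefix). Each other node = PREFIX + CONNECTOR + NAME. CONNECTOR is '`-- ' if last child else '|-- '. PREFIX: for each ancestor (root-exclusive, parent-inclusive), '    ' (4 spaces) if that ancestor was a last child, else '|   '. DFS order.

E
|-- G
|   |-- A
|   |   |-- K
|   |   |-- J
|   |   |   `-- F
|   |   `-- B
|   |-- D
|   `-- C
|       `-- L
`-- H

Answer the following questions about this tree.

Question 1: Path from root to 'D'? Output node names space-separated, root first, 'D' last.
Walk down from root: E -> G -> D

Answer: E G D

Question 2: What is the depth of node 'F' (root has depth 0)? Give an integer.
Path from root to F: E -> G -> A -> J -> F
Depth = number of edges = 4

Answer: 4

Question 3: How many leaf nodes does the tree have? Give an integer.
Leaves (nodes with no children): B, D, F, H, K, L

Answer: 6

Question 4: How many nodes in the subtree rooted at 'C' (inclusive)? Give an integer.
Answer: 2

Derivation:
Subtree rooted at C contains: C, L
Count = 2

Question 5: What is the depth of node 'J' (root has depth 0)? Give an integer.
Path from root to J: E -> G -> A -> J
Depth = number of edges = 3

Answer: 3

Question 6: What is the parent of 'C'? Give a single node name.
Scan adjacency: C appears as child of G

Answer: G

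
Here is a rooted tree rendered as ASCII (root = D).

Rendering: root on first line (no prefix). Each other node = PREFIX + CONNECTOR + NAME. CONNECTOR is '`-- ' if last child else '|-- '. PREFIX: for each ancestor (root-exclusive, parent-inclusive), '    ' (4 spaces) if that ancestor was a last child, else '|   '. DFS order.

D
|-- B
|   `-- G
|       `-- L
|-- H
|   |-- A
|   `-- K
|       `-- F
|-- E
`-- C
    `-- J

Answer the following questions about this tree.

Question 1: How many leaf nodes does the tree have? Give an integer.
Answer: 5

Derivation:
Leaves (nodes with no children): A, E, F, J, L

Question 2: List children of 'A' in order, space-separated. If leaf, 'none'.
Node A's children (from adjacency): (leaf)

Answer: none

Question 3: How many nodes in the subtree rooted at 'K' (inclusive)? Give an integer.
Subtree rooted at K contains: F, K
Count = 2

Answer: 2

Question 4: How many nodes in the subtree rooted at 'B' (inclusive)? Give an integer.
Subtree rooted at B contains: B, G, L
Count = 3

Answer: 3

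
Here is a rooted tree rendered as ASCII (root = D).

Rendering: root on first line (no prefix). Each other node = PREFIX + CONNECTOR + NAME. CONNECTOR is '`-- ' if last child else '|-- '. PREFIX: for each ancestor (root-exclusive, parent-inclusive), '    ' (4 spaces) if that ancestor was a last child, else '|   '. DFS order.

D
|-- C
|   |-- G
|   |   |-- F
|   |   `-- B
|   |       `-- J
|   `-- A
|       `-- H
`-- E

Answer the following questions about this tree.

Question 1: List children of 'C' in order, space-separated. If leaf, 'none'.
Node C's children (from adjacency): G, A

Answer: G A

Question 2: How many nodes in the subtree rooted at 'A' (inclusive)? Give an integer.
Subtree rooted at A contains: A, H
Count = 2

Answer: 2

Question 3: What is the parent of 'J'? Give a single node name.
Scan adjacency: J appears as child of B

Answer: B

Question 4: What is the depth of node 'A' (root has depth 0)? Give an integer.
Answer: 2

Derivation:
Path from root to A: D -> C -> A
Depth = number of edges = 2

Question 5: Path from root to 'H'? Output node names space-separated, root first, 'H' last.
Answer: D C A H

Derivation:
Walk down from root: D -> C -> A -> H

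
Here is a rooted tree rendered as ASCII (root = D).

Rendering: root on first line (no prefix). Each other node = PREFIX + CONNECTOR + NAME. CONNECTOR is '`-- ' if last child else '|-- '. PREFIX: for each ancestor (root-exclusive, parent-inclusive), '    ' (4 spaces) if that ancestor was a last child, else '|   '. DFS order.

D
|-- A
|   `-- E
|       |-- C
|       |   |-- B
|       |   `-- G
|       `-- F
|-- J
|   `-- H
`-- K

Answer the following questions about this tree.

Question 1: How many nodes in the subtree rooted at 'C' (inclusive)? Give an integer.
Answer: 3

Derivation:
Subtree rooted at C contains: B, C, G
Count = 3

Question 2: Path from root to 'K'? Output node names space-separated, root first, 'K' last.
Walk down from root: D -> K

Answer: D K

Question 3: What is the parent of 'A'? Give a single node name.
Answer: D

Derivation:
Scan adjacency: A appears as child of D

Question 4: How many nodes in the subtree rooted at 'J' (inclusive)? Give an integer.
Subtree rooted at J contains: H, J
Count = 2

Answer: 2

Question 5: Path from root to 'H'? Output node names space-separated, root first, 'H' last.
Walk down from root: D -> J -> H

Answer: D J H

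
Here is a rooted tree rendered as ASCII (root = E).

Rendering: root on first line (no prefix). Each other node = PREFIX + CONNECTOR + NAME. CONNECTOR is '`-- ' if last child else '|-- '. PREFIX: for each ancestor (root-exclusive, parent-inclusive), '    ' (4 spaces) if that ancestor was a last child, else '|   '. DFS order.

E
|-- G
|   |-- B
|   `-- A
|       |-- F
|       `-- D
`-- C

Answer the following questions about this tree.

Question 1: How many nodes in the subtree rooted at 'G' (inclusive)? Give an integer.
Answer: 5

Derivation:
Subtree rooted at G contains: A, B, D, F, G
Count = 5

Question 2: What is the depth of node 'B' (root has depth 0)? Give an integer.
Path from root to B: E -> G -> B
Depth = number of edges = 2

Answer: 2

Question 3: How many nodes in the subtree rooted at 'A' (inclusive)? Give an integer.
Subtree rooted at A contains: A, D, F
Count = 3

Answer: 3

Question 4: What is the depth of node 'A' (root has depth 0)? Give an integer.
Answer: 2

Derivation:
Path from root to A: E -> G -> A
Depth = number of edges = 2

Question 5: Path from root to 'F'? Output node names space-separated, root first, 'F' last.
Answer: E G A F

Derivation:
Walk down from root: E -> G -> A -> F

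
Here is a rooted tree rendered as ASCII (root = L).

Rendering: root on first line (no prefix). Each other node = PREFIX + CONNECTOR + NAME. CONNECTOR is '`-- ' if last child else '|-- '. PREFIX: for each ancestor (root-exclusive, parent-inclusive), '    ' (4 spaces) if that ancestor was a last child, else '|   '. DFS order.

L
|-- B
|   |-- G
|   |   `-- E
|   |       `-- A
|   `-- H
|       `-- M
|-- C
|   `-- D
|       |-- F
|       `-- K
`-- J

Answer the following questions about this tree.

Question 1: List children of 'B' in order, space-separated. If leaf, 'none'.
Answer: G H

Derivation:
Node B's children (from adjacency): G, H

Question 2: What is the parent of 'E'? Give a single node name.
Scan adjacency: E appears as child of G

Answer: G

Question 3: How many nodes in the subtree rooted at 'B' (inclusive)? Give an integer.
Subtree rooted at B contains: A, B, E, G, H, M
Count = 6

Answer: 6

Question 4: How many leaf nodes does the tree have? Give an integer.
Leaves (nodes with no children): A, F, J, K, M

Answer: 5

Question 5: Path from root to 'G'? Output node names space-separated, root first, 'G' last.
Answer: L B G

Derivation:
Walk down from root: L -> B -> G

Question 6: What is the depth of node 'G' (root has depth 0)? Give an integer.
Path from root to G: L -> B -> G
Depth = number of edges = 2

Answer: 2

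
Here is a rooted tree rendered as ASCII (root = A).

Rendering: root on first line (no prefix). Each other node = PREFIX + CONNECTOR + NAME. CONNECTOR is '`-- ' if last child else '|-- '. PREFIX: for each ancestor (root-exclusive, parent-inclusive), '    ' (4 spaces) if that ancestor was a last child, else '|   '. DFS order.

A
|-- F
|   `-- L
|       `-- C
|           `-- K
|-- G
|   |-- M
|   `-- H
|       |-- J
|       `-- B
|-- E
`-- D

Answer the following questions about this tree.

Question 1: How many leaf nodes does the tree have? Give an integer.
Leaves (nodes with no children): B, D, E, J, K, M

Answer: 6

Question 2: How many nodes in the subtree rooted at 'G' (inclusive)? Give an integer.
Subtree rooted at G contains: B, G, H, J, M
Count = 5

Answer: 5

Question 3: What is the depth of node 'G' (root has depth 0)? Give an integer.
Path from root to G: A -> G
Depth = number of edges = 1

Answer: 1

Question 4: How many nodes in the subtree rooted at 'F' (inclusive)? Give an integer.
Subtree rooted at F contains: C, F, K, L
Count = 4

Answer: 4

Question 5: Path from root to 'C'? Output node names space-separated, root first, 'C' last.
Answer: A F L C

Derivation:
Walk down from root: A -> F -> L -> C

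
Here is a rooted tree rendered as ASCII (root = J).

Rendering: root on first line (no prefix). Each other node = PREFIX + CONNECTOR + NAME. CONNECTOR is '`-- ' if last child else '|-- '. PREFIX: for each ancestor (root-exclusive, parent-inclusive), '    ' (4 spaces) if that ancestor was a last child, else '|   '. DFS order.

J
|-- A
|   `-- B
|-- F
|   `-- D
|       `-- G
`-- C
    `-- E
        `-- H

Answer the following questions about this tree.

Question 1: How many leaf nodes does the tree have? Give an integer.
Answer: 3

Derivation:
Leaves (nodes with no children): B, G, H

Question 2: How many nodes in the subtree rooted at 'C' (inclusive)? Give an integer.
Subtree rooted at C contains: C, E, H
Count = 3

Answer: 3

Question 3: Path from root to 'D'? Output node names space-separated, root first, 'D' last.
Answer: J F D

Derivation:
Walk down from root: J -> F -> D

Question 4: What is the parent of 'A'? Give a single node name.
Answer: J

Derivation:
Scan adjacency: A appears as child of J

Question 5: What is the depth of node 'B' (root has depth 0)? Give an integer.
Path from root to B: J -> A -> B
Depth = number of edges = 2

Answer: 2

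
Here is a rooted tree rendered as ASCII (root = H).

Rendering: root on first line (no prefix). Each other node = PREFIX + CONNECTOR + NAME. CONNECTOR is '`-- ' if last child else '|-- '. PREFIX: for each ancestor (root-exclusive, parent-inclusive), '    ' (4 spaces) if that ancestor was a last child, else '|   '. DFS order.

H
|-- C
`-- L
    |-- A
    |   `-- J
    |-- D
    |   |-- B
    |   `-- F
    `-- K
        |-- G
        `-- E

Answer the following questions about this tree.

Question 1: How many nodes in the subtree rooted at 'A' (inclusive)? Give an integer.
Subtree rooted at A contains: A, J
Count = 2

Answer: 2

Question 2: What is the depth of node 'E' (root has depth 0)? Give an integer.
Answer: 3

Derivation:
Path from root to E: H -> L -> K -> E
Depth = number of edges = 3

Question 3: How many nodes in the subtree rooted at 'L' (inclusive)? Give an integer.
Answer: 9

Derivation:
Subtree rooted at L contains: A, B, D, E, F, G, J, K, L
Count = 9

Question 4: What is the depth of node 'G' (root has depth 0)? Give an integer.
Path from root to G: H -> L -> K -> G
Depth = number of edges = 3

Answer: 3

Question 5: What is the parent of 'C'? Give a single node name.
Answer: H

Derivation:
Scan adjacency: C appears as child of H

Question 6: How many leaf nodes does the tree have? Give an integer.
Leaves (nodes with no children): B, C, E, F, G, J

Answer: 6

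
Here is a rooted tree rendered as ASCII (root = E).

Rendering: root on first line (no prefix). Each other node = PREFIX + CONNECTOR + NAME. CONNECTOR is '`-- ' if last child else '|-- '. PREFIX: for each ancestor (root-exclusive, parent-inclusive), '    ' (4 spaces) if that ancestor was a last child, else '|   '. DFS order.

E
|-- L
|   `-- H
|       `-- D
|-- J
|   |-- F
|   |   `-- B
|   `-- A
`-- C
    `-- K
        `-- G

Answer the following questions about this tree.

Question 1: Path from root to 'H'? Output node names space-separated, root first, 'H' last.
Answer: E L H

Derivation:
Walk down from root: E -> L -> H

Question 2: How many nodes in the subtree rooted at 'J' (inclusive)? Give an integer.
Subtree rooted at J contains: A, B, F, J
Count = 4

Answer: 4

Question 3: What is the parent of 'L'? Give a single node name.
Scan adjacency: L appears as child of E

Answer: E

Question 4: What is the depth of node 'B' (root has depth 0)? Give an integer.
Path from root to B: E -> J -> F -> B
Depth = number of edges = 3

Answer: 3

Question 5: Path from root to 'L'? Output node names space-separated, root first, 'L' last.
Answer: E L

Derivation:
Walk down from root: E -> L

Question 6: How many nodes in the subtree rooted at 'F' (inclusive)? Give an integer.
Answer: 2

Derivation:
Subtree rooted at F contains: B, F
Count = 2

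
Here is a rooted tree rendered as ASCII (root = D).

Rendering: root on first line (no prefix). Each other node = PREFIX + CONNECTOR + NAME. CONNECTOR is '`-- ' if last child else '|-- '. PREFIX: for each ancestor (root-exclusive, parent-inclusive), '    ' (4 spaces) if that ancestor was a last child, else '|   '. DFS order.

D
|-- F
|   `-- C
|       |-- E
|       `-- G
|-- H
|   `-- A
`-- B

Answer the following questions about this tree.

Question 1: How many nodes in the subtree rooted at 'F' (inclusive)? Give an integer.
Subtree rooted at F contains: C, E, F, G
Count = 4

Answer: 4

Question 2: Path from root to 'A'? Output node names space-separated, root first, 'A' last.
Walk down from root: D -> H -> A

Answer: D H A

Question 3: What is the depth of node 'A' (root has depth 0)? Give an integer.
Answer: 2

Derivation:
Path from root to A: D -> H -> A
Depth = number of edges = 2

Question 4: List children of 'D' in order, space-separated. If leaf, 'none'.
Answer: F H B

Derivation:
Node D's children (from adjacency): F, H, B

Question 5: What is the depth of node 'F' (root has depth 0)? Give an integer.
Answer: 1

Derivation:
Path from root to F: D -> F
Depth = number of edges = 1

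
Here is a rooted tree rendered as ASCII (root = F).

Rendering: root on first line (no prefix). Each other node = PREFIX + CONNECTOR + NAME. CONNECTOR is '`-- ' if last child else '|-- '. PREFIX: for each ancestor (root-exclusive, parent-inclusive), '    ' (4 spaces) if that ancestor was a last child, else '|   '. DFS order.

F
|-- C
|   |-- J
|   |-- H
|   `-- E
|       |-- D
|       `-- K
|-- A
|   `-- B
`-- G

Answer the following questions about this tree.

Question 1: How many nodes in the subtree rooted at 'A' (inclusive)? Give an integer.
Answer: 2

Derivation:
Subtree rooted at A contains: A, B
Count = 2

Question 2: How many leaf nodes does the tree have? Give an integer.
Leaves (nodes with no children): B, D, G, H, J, K

Answer: 6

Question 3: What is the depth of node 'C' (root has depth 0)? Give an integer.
Answer: 1

Derivation:
Path from root to C: F -> C
Depth = number of edges = 1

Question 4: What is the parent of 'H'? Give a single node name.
Scan adjacency: H appears as child of C

Answer: C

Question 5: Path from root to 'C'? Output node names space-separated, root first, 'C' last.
Walk down from root: F -> C

Answer: F C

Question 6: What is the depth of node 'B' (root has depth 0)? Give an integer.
Answer: 2

Derivation:
Path from root to B: F -> A -> B
Depth = number of edges = 2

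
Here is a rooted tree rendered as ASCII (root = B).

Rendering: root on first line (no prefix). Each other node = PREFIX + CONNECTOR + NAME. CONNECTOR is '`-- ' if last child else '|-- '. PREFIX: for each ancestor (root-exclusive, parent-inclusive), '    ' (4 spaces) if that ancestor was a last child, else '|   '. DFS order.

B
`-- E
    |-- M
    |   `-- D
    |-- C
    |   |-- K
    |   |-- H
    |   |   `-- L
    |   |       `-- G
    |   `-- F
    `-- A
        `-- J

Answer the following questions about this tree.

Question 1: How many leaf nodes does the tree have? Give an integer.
Leaves (nodes with no children): D, F, G, J, K

Answer: 5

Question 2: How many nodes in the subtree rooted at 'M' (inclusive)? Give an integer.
Subtree rooted at M contains: D, M
Count = 2

Answer: 2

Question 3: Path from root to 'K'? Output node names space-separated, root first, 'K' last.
Walk down from root: B -> E -> C -> K

Answer: B E C K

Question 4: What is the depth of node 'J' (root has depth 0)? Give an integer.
Path from root to J: B -> E -> A -> J
Depth = number of edges = 3

Answer: 3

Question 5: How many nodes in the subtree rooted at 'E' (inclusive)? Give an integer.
Subtree rooted at E contains: A, C, D, E, F, G, H, J, K, L, M
Count = 11

Answer: 11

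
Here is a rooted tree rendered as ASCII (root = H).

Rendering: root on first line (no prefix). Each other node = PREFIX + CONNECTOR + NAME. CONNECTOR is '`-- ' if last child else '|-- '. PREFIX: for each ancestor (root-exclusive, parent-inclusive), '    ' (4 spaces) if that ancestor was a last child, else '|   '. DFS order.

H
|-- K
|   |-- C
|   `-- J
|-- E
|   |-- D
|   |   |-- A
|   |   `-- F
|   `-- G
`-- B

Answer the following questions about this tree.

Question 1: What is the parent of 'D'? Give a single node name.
Answer: E

Derivation:
Scan adjacency: D appears as child of E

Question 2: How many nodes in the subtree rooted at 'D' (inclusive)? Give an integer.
Answer: 3

Derivation:
Subtree rooted at D contains: A, D, F
Count = 3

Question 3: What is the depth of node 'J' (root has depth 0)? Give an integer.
Path from root to J: H -> K -> J
Depth = number of edges = 2

Answer: 2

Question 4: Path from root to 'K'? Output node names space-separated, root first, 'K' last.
Walk down from root: H -> K

Answer: H K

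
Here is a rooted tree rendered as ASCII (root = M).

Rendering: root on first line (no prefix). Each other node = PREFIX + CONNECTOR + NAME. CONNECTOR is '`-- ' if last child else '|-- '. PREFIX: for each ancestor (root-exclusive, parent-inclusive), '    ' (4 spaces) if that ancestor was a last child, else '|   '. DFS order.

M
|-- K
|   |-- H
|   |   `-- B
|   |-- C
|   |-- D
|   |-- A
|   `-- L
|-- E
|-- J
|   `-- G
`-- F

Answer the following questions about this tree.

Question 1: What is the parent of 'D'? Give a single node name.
Scan adjacency: D appears as child of K

Answer: K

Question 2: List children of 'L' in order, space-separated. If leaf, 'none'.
Answer: none

Derivation:
Node L's children (from adjacency): (leaf)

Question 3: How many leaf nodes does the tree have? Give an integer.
Answer: 8

Derivation:
Leaves (nodes with no children): A, B, C, D, E, F, G, L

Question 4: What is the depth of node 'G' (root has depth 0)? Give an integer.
Answer: 2

Derivation:
Path from root to G: M -> J -> G
Depth = number of edges = 2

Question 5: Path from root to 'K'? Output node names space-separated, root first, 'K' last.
Walk down from root: M -> K

Answer: M K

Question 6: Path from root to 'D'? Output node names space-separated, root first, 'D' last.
Walk down from root: M -> K -> D

Answer: M K D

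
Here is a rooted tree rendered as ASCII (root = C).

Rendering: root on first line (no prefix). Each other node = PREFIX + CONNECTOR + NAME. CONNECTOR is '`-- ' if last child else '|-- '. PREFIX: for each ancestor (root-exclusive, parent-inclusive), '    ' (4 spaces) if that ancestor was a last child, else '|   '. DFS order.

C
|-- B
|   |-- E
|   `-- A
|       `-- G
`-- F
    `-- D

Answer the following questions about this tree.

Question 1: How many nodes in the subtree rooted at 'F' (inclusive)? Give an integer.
Answer: 2

Derivation:
Subtree rooted at F contains: D, F
Count = 2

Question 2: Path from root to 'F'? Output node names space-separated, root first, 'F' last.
Walk down from root: C -> F

Answer: C F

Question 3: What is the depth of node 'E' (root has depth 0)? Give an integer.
Path from root to E: C -> B -> E
Depth = number of edges = 2

Answer: 2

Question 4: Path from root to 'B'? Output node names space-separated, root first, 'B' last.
Walk down from root: C -> B

Answer: C B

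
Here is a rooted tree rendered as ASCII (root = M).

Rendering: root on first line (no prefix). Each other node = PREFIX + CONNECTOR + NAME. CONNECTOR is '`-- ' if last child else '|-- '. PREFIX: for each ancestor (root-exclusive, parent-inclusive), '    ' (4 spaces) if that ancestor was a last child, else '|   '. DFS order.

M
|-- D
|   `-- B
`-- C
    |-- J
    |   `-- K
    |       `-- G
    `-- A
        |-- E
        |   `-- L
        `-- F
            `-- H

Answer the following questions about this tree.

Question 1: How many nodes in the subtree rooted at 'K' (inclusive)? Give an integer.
Subtree rooted at K contains: G, K
Count = 2

Answer: 2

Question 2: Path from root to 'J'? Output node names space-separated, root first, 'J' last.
Answer: M C J

Derivation:
Walk down from root: M -> C -> J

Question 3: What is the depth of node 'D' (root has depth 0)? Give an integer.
Answer: 1

Derivation:
Path from root to D: M -> D
Depth = number of edges = 1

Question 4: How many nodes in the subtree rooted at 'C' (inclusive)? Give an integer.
Answer: 9

Derivation:
Subtree rooted at C contains: A, C, E, F, G, H, J, K, L
Count = 9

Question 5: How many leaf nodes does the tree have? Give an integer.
Answer: 4

Derivation:
Leaves (nodes with no children): B, G, H, L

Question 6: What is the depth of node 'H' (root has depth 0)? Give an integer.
Answer: 4

Derivation:
Path from root to H: M -> C -> A -> F -> H
Depth = number of edges = 4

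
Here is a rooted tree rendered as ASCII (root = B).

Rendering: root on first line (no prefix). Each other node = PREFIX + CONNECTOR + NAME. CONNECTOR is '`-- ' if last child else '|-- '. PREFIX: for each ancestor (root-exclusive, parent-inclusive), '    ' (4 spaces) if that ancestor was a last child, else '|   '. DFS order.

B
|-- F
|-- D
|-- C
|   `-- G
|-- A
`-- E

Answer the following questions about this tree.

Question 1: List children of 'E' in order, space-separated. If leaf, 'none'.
Answer: none

Derivation:
Node E's children (from adjacency): (leaf)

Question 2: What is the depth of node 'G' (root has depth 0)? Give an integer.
Path from root to G: B -> C -> G
Depth = number of edges = 2

Answer: 2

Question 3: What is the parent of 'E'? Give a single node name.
Scan adjacency: E appears as child of B

Answer: B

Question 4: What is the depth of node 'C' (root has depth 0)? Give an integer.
Answer: 1

Derivation:
Path from root to C: B -> C
Depth = number of edges = 1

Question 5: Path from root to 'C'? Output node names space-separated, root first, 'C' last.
Walk down from root: B -> C

Answer: B C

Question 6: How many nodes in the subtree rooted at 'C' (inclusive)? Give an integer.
Answer: 2

Derivation:
Subtree rooted at C contains: C, G
Count = 2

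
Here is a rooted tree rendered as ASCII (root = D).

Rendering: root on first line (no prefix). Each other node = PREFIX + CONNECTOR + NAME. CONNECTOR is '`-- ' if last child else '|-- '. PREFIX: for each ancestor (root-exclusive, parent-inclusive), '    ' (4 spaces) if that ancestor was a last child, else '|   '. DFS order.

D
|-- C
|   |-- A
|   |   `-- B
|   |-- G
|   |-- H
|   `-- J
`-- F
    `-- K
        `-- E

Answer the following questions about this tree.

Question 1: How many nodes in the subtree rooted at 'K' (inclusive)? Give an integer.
Subtree rooted at K contains: E, K
Count = 2

Answer: 2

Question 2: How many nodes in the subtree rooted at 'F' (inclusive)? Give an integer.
Answer: 3

Derivation:
Subtree rooted at F contains: E, F, K
Count = 3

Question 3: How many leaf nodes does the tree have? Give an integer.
Leaves (nodes with no children): B, E, G, H, J

Answer: 5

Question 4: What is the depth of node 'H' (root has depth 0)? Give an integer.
Answer: 2

Derivation:
Path from root to H: D -> C -> H
Depth = number of edges = 2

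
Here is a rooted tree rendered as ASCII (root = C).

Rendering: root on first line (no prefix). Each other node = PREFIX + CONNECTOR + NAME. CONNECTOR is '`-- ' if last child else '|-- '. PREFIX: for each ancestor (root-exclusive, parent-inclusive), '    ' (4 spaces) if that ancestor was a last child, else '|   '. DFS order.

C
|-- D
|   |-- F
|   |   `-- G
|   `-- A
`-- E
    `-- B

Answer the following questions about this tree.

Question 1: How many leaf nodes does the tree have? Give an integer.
Leaves (nodes with no children): A, B, G

Answer: 3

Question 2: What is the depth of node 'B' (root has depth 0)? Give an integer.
Answer: 2

Derivation:
Path from root to B: C -> E -> B
Depth = number of edges = 2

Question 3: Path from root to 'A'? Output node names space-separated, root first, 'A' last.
Answer: C D A

Derivation:
Walk down from root: C -> D -> A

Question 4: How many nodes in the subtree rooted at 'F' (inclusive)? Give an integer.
Subtree rooted at F contains: F, G
Count = 2

Answer: 2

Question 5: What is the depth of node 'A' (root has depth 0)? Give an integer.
Answer: 2

Derivation:
Path from root to A: C -> D -> A
Depth = number of edges = 2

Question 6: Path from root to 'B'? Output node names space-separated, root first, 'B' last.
Answer: C E B

Derivation:
Walk down from root: C -> E -> B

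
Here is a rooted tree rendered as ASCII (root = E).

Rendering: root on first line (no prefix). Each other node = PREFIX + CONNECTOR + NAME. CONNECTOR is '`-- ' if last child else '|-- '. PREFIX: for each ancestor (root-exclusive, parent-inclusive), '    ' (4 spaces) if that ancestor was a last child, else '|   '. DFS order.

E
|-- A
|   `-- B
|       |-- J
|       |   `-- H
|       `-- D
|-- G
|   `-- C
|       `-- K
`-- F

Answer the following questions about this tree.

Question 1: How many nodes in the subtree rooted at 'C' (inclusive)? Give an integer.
Answer: 2

Derivation:
Subtree rooted at C contains: C, K
Count = 2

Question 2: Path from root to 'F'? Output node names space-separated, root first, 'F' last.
Answer: E F

Derivation:
Walk down from root: E -> F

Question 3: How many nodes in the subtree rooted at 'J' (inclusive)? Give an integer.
Subtree rooted at J contains: H, J
Count = 2

Answer: 2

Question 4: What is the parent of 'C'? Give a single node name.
Answer: G

Derivation:
Scan adjacency: C appears as child of G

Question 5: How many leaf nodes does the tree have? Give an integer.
Answer: 4

Derivation:
Leaves (nodes with no children): D, F, H, K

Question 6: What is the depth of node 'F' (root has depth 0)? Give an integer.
Answer: 1

Derivation:
Path from root to F: E -> F
Depth = number of edges = 1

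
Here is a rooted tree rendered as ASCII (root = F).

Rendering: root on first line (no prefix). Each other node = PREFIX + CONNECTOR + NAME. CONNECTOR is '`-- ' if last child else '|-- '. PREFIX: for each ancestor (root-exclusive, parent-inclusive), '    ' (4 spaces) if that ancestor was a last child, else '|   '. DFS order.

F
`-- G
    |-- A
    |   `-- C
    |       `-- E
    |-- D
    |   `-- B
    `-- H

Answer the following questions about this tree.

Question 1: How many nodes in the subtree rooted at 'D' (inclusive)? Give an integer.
Subtree rooted at D contains: B, D
Count = 2

Answer: 2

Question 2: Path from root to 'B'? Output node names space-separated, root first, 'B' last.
Walk down from root: F -> G -> D -> B

Answer: F G D B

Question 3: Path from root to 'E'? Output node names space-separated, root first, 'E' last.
Walk down from root: F -> G -> A -> C -> E

Answer: F G A C E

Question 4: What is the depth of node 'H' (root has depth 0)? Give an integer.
Answer: 2

Derivation:
Path from root to H: F -> G -> H
Depth = number of edges = 2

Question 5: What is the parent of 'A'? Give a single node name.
Scan adjacency: A appears as child of G

Answer: G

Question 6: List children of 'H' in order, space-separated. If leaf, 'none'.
Answer: none

Derivation:
Node H's children (from adjacency): (leaf)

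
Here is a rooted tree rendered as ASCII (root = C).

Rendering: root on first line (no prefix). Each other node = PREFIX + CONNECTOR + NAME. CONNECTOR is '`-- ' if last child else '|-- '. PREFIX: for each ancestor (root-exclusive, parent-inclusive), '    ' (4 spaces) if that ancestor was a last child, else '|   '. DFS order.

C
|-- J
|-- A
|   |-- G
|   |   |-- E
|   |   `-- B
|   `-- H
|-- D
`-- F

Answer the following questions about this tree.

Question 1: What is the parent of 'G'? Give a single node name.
Scan adjacency: G appears as child of A

Answer: A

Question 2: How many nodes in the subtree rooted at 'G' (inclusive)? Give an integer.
Answer: 3

Derivation:
Subtree rooted at G contains: B, E, G
Count = 3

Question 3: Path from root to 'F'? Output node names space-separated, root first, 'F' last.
Answer: C F

Derivation:
Walk down from root: C -> F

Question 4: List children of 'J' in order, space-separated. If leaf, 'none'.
Answer: none

Derivation:
Node J's children (from adjacency): (leaf)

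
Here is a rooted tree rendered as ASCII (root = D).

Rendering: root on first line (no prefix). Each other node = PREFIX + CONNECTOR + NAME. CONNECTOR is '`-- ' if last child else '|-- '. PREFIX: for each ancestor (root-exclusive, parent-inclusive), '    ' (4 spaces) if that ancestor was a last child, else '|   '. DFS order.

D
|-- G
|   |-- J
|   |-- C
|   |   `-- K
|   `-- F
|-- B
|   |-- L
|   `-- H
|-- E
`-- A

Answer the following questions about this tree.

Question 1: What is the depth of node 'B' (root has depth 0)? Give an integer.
Path from root to B: D -> B
Depth = number of edges = 1

Answer: 1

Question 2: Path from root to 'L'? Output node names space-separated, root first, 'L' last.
Answer: D B L

Derivation:
Walk down from root: D -> B -> L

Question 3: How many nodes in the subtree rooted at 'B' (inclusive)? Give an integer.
Answer: 3

Derivation:
Subtree rooted at B contains: B, H, L
Count = 3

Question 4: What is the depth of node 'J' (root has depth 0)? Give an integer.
Path from root to J: D -> G -> J
Depth = number of edges = 2

Answer: 2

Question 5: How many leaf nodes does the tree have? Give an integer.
Answer: 7

Derivation:
Leaves (nodes with no children): A, E, F, H, J, K, L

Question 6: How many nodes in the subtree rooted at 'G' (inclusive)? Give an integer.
Answer: 5

Derivation:
Subtree rooted at G contains: C, F, G, J, K
Count = 5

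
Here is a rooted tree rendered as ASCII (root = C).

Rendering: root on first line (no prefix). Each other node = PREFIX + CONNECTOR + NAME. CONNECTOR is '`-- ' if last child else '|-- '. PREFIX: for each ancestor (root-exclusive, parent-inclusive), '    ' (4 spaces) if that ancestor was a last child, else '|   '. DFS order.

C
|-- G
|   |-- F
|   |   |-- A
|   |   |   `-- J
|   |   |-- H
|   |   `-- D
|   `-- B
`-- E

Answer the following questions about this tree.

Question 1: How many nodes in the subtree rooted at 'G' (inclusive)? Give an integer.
Subtree rooted at G contains: A, B, D, F, G, H, J
Count = 7

Answer: 7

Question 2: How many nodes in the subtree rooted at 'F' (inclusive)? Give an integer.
Subtree rooted at F contains: A, D, F, H, J
Count = 5

Answer: 5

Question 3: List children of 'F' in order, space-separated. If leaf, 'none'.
Node F's children (from adjacency): A, H, D

Answer: A H D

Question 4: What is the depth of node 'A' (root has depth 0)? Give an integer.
Path from root to A: C -> G -> F -> A
Depth = number of edges = 3

Answer: 3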